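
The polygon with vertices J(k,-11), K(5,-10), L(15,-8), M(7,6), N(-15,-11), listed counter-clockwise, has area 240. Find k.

-9

Write out the shoelace sum; only the two edges meeting at J involve k:
2·Area = [((-15)·(-11) − k·(-11)) + (k·(-10) − 5·(-11))] + 269
       = 1·k + 489 = 480
⇒ k = -9.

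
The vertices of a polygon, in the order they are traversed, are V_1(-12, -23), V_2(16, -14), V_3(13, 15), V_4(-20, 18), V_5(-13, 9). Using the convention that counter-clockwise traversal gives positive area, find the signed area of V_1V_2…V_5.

Apply the shoelace formula: 2A = Σ (x_i·y_{i+1} − x_{i+1}·y_i), indices taken mod 5.
Σ = (536) + (422) + (534) + (54) + (407) = 1953
Signed area = Σ/2 = 976.5 (positive ⇒ counter-clockwise traversal).

976.5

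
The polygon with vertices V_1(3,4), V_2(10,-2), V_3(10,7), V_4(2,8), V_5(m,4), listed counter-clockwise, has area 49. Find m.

Write out the shoelace sum; only the two edges meeting at V_5 involve m:
2·Area = [(2·4 − m·8) + (m·4 − 3·4)] + 110
       = -4·m + 106 = 98
⇒ m = 2.

2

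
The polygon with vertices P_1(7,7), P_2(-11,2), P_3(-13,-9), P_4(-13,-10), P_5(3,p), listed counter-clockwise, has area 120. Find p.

2

The doubled signed area Σ (x_i y_{i+1} − x_{i+1} y_i) is linear in p.
With p=0 it equals 280; the coefficient of p is -20 (from the two edges through P_5).
So -20·p + 280 = 2·120 = 240 ⇒ p = 2.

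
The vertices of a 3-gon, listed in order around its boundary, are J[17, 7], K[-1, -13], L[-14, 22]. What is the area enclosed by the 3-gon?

445

Cross-terms: -214, -204, -472  ⇒  Σ = -890
Area = |Σ|/2 = 445.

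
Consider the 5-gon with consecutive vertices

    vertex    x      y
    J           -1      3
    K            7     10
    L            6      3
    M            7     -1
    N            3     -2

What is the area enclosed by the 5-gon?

50.5

Apply Gauss's area formula: 2A = Σ (x_i·y_{i+1} − x_{i+1}·y_i), indices taken mod 5.
Σ = (-31) + (-39) + (-27) + (-11) + (7) = -101
Area = |Σ|/2 = 50.5.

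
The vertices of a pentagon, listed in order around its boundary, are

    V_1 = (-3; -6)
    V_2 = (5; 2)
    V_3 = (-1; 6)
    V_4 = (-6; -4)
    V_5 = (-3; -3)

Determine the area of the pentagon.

55.5

Apply the surveyor's formula: 2A = Σ (x_i·y_{i+1} − x_{i+1}·y_i), indices taken mod 5.
Σ = (24) + (32) + (40) + (6) + (9) = 111
Area = |Σ|/2 = 55.5.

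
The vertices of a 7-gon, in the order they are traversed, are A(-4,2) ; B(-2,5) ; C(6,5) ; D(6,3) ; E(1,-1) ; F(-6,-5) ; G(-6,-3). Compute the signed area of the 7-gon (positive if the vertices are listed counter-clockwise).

-62

Σ = (-16) + (-40) + (-12) + (-9) + (-11) + (-12) + (-24) = -124
Signed area = Σ/2 = -62 (negative ⇒ clockwise traversal).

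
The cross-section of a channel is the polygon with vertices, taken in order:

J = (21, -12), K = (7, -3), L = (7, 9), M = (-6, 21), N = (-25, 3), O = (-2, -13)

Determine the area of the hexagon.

Σ = (21) + (84) + (201) + (507) + (331) + (297) = 1441
Area = |Σ|/2 = 720.5.

720.5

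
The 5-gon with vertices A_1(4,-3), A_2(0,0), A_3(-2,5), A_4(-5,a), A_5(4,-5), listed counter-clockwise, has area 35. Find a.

-2

The doubled signed area Σ (x_i y_{i+1} − x_{i+1} y_i) is linear in a.
With a=0 it equals 58; the coefficient of a is -6 (from the two edges through A_4).
So -6·a + 58 = 2·35 = 70 ⇒ a = -2.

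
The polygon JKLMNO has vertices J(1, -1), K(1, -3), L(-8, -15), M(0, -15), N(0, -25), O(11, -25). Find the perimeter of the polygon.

72

|JK| = √((0)² + (-2)²) = √4 = 2
|KL| = √((-9)² + (-12)²) = √225 = 15
|LM| = √((8)² + (0)²) = √64 = 8
|MN| = √((0)² + (-10)²) = √100 = 10
|NO| = √((11)² + (0)²) = √121 = 11
|OJ| = √((-10)² + (24)²) = √676 = 26
Perimeter = 2 + 15 + 8 + 10 + 11 + 26 = 72.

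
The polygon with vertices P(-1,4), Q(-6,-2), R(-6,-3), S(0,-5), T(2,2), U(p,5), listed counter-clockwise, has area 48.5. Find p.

5

The doubled signed area Σ (x_i y_{i+1} − x_{i+1} y_i) is linear in p.
With p=0 it equals 87; the coefficient of p is 2 (from the two edges through U).
So 2·p + 87 = 2·48.5 = 97 ⇒ p = 5.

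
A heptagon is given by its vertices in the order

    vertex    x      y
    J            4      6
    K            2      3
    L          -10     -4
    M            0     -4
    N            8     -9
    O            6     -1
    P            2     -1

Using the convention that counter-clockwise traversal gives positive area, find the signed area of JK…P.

Σ = (0) + (22) + (40) + (32) + (46) + (-4) + (16) = 152
Signed area = Σ/2 = 76 (positive ⇒ counter-clockwise traversal).

76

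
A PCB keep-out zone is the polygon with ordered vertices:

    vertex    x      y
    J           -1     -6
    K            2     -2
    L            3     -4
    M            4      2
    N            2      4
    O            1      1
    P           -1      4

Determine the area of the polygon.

Σ = (14) + (-2) + (22) + (12) + (-2) + (5) + (10) = 59
Area = |Σ|/2 = 29.5.

29.5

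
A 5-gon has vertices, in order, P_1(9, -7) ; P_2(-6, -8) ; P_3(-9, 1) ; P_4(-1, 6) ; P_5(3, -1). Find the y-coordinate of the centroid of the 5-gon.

Apply the surveyor's formula. First the cross-terms c_i = x_i·y_{i+1} − x_{i+1}·y_i:
  -114, -78, -53, -17, -12  ⇒  2A = -274, A = -137.
Then Σ (y_i + y_{i+1})·c_i = 1896, so ȳ = 1896 / (6·(-137)) = -316/137.

-316/137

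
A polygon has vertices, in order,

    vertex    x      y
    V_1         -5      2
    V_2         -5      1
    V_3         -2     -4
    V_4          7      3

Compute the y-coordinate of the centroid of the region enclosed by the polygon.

4/13

Apply the shoelace (surveyor's) formula. First the cross-terms c_i = x_i·y_{i+1} − x_{i+1}·y_i:
  5, 22, 22, 29  ⇒  2A = 78, A = 39.
Then Σ (y_i + y_{i+1})·c_i = 72, so ȳ = 72 / (6·39) = 4/13.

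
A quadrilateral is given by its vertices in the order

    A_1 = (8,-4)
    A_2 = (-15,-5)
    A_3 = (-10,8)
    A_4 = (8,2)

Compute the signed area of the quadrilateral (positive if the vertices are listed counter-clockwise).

Apply the surveyor's formula: 2A = Σ (x_i·y_{i+1} − x_{i+1}·y_i), indices taken mod 4.
A_1→A_2: (8)(-5) − (-15)(-4) = -100
A_2→A_3: (-15)(8) − (-10)(-5) = -170
A_3→A_4: (-10)(2) − (8)(8) = -84
A_4→A_1: (8)(-4) − (8)(2) = -48
Σ = -402
Signed area = Σ/2 = -201 (negative ⇒ clockwise traversal).

-201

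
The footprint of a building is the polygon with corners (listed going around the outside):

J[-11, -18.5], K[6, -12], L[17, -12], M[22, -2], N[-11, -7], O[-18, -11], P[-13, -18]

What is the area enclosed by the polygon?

Apply the surveyor's formula: 2A = Σ (x_i·y_{i+1} − x_{i+1}·y_i), indices taken mod 7.
J→K: (-11)(-12) − (6)(-18.5) = 243
K→L: (6)(-12) − (17)(-12) = 132
L→M: (17)(-2) − (22)(-12) = 230
M→N: (22)(-7) − (-11)(-2) = -176
N→O: (-11)(-11) − (-18)(-7) = -5
O→P: (-18)(-18) − (-13)(-11) = 181
P→J: (-13)(-18.5) − (-11)(-18) = 42.5
Σ = 647.5
Area = |Σ|/2 = 323.75.

323.75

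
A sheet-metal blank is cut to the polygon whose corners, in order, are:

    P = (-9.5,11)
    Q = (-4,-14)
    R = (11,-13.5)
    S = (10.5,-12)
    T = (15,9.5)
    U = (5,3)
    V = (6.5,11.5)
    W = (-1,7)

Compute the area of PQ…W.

Σ = (177) + (208) + (9.75) + (279.75) + (-2.5) + (38) + (57) + (55.5) = 822.5
Area = |Σ|/2 = 411.25.

411.25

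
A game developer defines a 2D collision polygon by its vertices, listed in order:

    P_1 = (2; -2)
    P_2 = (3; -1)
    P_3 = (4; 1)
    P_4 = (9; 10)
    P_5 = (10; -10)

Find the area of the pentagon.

Apply the shoelace (surveyor's) formula: 2A = Σ (x_i·y_{i+1} − x_{i+1}·y_i), indices taken mod 5.
P_1→P_2: (2)(-1) − (3)(-2) = 4
P_2→P_3: (3)(1) − (4)(-1) = 7
P_3→P_4: (4)(10) − (9)(1) = 31
P_4→P_5: (9)(-10) − (10)(10) = -190
P_5→P_1: (10)(-2) − (2)(-10) = 0
Σ = -148
Area = |Σ|/2 = 74.

74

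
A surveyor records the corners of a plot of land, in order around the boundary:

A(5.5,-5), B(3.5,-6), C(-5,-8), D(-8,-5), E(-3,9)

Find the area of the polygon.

Apply the surveyor's formula: 2A = Σ (x_i·y_{i+1} − x_{i+1}·y_i), indices taken mod 5.
A→B: (5.5)(-6) − (3.5)(-5) = -15.5
B→C: (3.5)(-8) − (-5)(-6) = -58
C→D: (-5)(-5) − (-8)(-8) = -39
D→E: (-8)(9) − (-3)(-5) = -87
E→A: (-3)(-5) − (5.5)(9) = -34.5
Σ = -234
Area = |Σ|/2 = 117.

117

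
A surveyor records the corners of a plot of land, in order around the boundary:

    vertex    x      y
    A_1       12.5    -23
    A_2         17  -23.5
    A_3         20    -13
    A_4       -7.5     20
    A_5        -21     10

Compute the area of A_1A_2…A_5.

675.875

Cross-terms: 97.25, 249, 302.5, 345, 358  ⇒  Σ = 1351.75
Area = |Σ|/2 = 675.875.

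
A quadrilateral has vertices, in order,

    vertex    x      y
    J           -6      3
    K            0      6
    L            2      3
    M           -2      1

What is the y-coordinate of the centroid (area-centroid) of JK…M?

Apply the surveyor's formula. First the cross-terms c_i = x_i·y_{i+1} − x_{i+1}·y_i:
  -36, -12, 8, 0  ⇒  2A = -40, A = -20.
Then Σ (y_i + y_{i+1})·c_i = -400, so ȳ = -400 / (6·(-20)) = 10/3.

10/3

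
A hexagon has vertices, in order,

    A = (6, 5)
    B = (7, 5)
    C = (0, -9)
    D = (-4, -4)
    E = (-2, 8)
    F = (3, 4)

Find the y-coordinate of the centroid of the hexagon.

-3/37

Apply the surveyor's formula. First the cross-terms c_i = x_i·y_{i+1} − x_{i+1}·y_i:
  -5, -63, -36, -40, -32, -9  ⇒  2A = -185, A = -92.5.
Then Σ (y_i + y_{i+1})·c_i = 45, so ȳ = 45 / (6·(-92.5)) = -3/37.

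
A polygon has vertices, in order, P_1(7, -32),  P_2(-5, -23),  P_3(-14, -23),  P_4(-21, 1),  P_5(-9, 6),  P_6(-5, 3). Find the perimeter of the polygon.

104

|P_1P_2| = √((-12)² + (9)²) = √225 = 15
|P_2P_3| = √((-9)² + (0)²) = √81 = 9
|P_3P_4| = √((-7)² + (24)²) = √625 = 25
|P_4P_5| = √((12)² + (5)²) = √169 = 13
|P_5P_6| = √((4)² + (-3)²) = √25 = 5
|P_6P_1| = √((12)² + (-35)²) = √1369 = 37
Perimeter = 15 + 9 + 25 + 13 + 5 + 37 = 104.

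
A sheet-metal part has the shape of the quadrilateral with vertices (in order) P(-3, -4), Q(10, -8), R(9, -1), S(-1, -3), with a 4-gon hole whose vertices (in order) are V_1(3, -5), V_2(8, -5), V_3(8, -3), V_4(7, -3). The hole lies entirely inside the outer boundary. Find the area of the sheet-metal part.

40.5

Outer boundary:
Cross-terms: 64, 62, -28, -5  ⇒  Σ = 93
Area = |Σ|/2 = 46.5.
Hole:
Apply the surveyor's formula: 2A = Σ (x_i·y_{i+1} − x_{i+1}·y_i), indices taken mod 4.
V_1→V_2: (3)(-5) − (8)(-5) = 25
V_2→V_3: (8)(-3) − (8)(-5) = 16
V_3→V_4: (8)(-3) − (7)(-3) = -3
V_4→V_1: (7)(-5) − (3)(-3) = -26
Σ = 12
Area = |Σ|/2 = 6.
Net area = 46.5 − 6 = 40.5.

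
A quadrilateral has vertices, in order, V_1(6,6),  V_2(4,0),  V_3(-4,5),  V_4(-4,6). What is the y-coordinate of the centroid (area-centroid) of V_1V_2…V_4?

Apply the surveyor's formula. First the cross-terms c_i = x_i·y_{i+1} − x_{i+1}·y_i:
  -24, 20, -4, -60  ⇒  2A = -68, A = -34.
Then Σ (y_i + y_{i+1})·c_i = -808, so ȳ = -808 / (6·(-34)) = 202/51.

202/51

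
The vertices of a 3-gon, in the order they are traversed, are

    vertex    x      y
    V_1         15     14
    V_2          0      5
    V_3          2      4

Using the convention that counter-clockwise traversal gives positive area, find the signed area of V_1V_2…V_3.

Cross-terms: 75, -10, -32  ⇒  Σ = 33
Signed area = Σ/2 = 16.5 (positive ⇒ counter-clockwise traversal).

16.5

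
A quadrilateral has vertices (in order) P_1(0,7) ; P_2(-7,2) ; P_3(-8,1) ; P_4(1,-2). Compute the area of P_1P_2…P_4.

40

Apply Gauss's area formula: 2A = Σ (x_i·y_{i+1} − x_{i+1}·y_i), indices taken mod 4.
P_1→P_2: (0)(2) − (-7)(7) = 49
P_2→P_3: (-7)(1) − (-8)(2) = 9
P_3→P_4: (-8)(-2) − (1)(1) = 15
P_4→P_1: (1)(7) − (0)(-2) = 7
Σ = 80
Area = |Σ|/2 = 40.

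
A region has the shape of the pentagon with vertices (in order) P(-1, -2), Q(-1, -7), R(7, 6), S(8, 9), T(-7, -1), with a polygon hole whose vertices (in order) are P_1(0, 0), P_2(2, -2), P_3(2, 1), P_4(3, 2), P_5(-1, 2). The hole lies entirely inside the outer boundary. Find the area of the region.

Outer boundary:
Apply Gauss's area formula: 2A = Σ (x_i·y_{i+1} − x_{i+1}·y_i), indices taken mod 5.
Cross-terms: 5, 43, 15, 55, 13  ⇒  Σ = 131
Area = |Σ|/2 = 65.5.
Hole:
Apply Gauss's area formula: 2A = Σ (x_i·y_{i+1} − x_{i+1}·y_i), indices taken mod 5.
Σ = (0) + (6) + (1) + (8) + (0) = 15
Area = |Σ|/2 = 7.5.
Net area = 65.5 − 7.5 = 58.

58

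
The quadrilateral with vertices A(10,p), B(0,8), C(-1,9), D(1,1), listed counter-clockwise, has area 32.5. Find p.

The doubled signed area Σ (x_i y_{i+1} − x_{i+1} y_i) is linear in p.
With p=0 it equals 68; the coefficient of p is 1 (from the two edges through A).
So 1·p + 68 = 2·32.5 = 65 ⇒ p = -3.

-3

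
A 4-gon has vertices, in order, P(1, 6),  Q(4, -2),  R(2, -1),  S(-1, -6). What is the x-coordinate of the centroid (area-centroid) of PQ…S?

Apply the shoelace formula. First the cross-terms c_i = x_i·y_{i+1} − x_{i+1}·y_i:
  -26, 0, -13, 0  ⇒  2A = -39, A = -19.5.
Then Σ (x_i + x_{i+1})·c_i = -143, so x̄ = -143 / (6·(-19.5)) = 11/9.

11/9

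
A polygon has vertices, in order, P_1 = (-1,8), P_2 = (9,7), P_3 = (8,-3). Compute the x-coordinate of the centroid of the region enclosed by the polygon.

16/3

Apply Gauss's area formula. First the cross-terms c_i = x_i·y_{i+1} − x_{i+1}·y_i:
  -79, -83, 61  ⇒  2A = -101, A = -50.5.
Then Σ (x_i + x_{i+1})·c_i = -1616, so x̄ = -1616 / (6·(-50.5)) = 16/3.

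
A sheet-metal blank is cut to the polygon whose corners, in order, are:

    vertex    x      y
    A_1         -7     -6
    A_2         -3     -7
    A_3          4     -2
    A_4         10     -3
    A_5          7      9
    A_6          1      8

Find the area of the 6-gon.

140.5

A_1→A_2: (-7)(-7) − (-3)(-6) = 31
A_2→A_3: (-3)(-2) − (4)(-7) = 34
A_3→A_4: (4)(-3) − (10)(-2) = 8
A_4→A_5: (10)(9) − (7)(-3) = 111
A_5→A_6: (7)(8) − (1)(9) = 47
A_6→A_1: (1)(-6) − (-7)(8) = 50
Σ = 281
Area = |Σ|/2 = 140.5.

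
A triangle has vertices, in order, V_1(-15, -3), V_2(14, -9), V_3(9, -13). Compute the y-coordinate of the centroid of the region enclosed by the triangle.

-25/3

Apply Gauss's area formula. First the cross-terms c_i = x_i·y_{i+1} − x_{i+1}·y_i:
  177, -101, -222  ⇒  2A = -146, A = -73.
Then Σ (y_i + y_{i+1})·c_i = 3650, so ȳ = 3650 / (6·(-73)) = -25/3.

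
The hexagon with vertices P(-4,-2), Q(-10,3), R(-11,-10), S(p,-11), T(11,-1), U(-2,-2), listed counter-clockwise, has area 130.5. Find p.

The doubled signed area Σ (x_i y_{i+1} − x_{i+1} y_i) is linear in p.
With p=0 it equals 315; the coefficient of p is 9 (from the two edges through S).
So 9·p + 315 = 2·130.5 = 261 ⇒ p = -6.

-6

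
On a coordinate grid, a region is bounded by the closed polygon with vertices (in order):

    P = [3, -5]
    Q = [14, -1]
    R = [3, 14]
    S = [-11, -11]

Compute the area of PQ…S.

237.5

Σ = (67) + (199) + (121) + (88) = 475
Area = |Σ|/2 = 237.5.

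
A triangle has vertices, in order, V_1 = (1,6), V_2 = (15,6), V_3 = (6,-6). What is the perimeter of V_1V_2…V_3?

|V_1V_2| = √((14)² + (0)²) = √196 = 14
|V_2V_3| = √((-9)² + (-12)²) = √225 = 15
|V_3V_1| = √((-5)² + (12)²) = √169 = 13
Perimeter = 14 + 15 + 13 = 42.

42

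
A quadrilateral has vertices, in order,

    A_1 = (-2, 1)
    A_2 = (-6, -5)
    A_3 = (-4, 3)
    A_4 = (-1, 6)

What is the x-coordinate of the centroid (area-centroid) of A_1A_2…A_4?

Apply the shoelace (surveyor's) formula. First the cross-terms c_i = x_i·y_{i+1} − x_{i+1}·y_i:
  16, -38, -21, 11  ⇒  2A = -32, A = -16.
Then Σ (x_i + x_{i+1})·c_i = 324, so x̄ = 324 / (6·(-16)) = -3.375.

-3.375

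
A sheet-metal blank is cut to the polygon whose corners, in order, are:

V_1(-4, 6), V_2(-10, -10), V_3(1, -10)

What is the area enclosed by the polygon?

88

Σ = (100) + (110) + (-34) = 176
Area = |Σ|/2 = 88.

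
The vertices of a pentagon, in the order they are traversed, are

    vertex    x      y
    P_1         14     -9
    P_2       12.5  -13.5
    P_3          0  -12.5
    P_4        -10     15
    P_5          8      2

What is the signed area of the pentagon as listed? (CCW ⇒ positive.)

Apply the surveyor's formula: 2A = Σ (x_i·y_{i+1} − x_{i+1}·y_i), indices taken mod 5.
Σ = (-76.5) + (-156.25) + (-125) + (-140) + (-100) = -597.75
Signed area = Σ/2 = -298.875 (negative ⇒ clockwise traversal).

-298.875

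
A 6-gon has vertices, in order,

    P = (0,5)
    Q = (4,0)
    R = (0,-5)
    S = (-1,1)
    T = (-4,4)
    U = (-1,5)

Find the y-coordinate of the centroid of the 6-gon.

29/33

Apply the shoelace (surveyor's) formula. First the cross-terms c_i = x_i·y_{i+1} − x_{i+1}·y_i:
  -20, -20, -5, 0, -16, -5  ⇒  2A = -66, A = -33.
Then Σ (y_i + y_{i+1})·c_i = -174, so ȳ = -174 / (6·(-33)) = 29/33.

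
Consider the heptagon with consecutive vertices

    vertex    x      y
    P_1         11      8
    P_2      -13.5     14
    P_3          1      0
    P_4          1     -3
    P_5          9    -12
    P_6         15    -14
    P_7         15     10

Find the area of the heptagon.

Σ = (262) + (-14) + (-3) + (15) + (54) + (360) + (10) = 684
Area = |Σ|/2 = 342.

342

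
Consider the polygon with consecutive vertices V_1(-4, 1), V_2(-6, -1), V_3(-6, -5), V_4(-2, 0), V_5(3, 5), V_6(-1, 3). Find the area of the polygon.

19.5

Apply the shoelace (surveyor's) formula: 2A = Σ (x_i·y_{i+1} − x_{i+1}·y_i), indices taken mod 6.
Σ = (10) + (24) + (-10) + (-10) + (14) + (11) = 39
Area = |Σ|/2 = 19.5.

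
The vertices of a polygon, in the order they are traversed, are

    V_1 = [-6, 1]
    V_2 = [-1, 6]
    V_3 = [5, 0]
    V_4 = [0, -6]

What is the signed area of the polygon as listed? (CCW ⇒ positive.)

Apply the shoelace formula: 2A = Σ (x_i·y_{i+1} − x_{i+1}·y_i), indices taken mod 4.
Cross-terms: -35, -30, -30, -36  ⇒  Σ = -131
Signed area = Σ/2 = -65.5 (negative ⇒ clockwise traversal).

-65.5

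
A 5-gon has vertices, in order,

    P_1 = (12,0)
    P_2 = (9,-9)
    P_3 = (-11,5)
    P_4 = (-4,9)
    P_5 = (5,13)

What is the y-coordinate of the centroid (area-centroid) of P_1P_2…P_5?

Apply the surveyor's formula. First the cross-terms c_i = x_i·y_{i+1} − x_{i+1}·y_i:
  -108, -54, -79, -97, -156  ⇒  2A = -494, A = -247.
Then Σ (y_i + y_{i+1})·c_i = -4080, so ȳ = -4080 / (6·(-247)) = 680/247.

680/247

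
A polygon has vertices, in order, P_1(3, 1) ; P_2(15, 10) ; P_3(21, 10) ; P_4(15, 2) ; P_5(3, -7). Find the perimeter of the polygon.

|P_1P_2| = √((12)² + (9)²) = √225 = 15
|P_2P_3| = √((6)² + (0)²) = √36 = 6
|P_3P_4| = √((-6)² + (-8)²) = √100 = 10
|P_4P_5| = √((-12)² + (-9)²) = √225 = 15
|P_5P_1| = √((0)² + (8)²) = √64 = 8
Perimeter = 15 + 6 + 10 + 15 + 8 = 54.

54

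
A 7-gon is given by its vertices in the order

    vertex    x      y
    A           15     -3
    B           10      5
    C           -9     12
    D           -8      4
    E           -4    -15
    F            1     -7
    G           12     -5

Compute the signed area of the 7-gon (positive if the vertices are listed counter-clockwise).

313.5

Apply Gauss's area formula: 2A = Σ (x_i·y_{i+1} − x_{i+1}·y_i), indices taken mod 7.
Σ = (105) + (165) + (60) + (136) + (43) + (79) + (39) = 627
Signed area = Σ/2 = 313.5 (positive ⇒ counter-clockwise traversal).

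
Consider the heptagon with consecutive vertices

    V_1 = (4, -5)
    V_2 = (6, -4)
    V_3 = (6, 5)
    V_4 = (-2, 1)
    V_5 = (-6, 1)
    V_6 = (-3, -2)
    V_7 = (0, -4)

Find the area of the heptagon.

Apply the shoelace formula: 2A = Σ (x_i·y_{i+1} − x_{i+1}·y_i), indices taken mod 7.
Cross-terms: 14, 54, 16, 4, 15, 12, 16  ⇒  Σ = 131
Area = |Σ|/2 = 65.5.

65.5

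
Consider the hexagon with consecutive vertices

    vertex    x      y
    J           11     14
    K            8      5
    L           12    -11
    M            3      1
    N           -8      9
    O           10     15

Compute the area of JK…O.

Σ = (-57) + (-148) + (45) + (35) + (-210) + (-25) = -360
Area = |Σ|/2 = 180.

180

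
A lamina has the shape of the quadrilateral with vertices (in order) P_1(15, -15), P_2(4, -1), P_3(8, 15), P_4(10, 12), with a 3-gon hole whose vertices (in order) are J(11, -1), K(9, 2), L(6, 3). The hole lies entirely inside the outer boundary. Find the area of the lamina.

132

Outer boundary:
Apply the surveyor's formula: 2A = Σ (x_i·y_{i+1} − x_{i+1}·y_i), indices taken mod 4.
P_1→P_2: (15)(-1) − (4)(-15) = 45
P_2→P_3: (4)(15) − (8)(-1) = 68
P_3→P_4: (8)(12) − (10)(15) = -54
P_4→P_1: (10)(-15) − (15)(12) = -330
Σ = -271
Area = |Σ|/2 = 135.5.
Hole:
Apply the shoelace formula: 2A = Σ (x_i·y_{i+1} − x_{i+1}·y_i), indices taken mod 3.
Σ = (31) + (15) + (-39) = 7
Area = |Σ|/2 = 3.5.
Net area = 135.5 − 3.5 = 132.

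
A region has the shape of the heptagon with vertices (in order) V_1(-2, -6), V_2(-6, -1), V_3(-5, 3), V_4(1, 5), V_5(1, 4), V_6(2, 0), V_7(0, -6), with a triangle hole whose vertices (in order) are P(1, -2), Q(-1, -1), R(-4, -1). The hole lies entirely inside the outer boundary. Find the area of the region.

57.5

Outer boundary:
Cross-terms: -34, -23, -28, -1, -8, -12, -12  ⇒  Σ = -118
Area = |Σ|/2 = 59.
Hole:
Apply the surveyor's formula: 2A = Σ (x_i·y_{i+1} − x_{i+1}·y_i), indices taken mod 3.
Σ = (-3) + (-3) + (9) = 3
Area = |Σ|/2 = 1.5.
Net area = 59 − 1.5 = 57.5.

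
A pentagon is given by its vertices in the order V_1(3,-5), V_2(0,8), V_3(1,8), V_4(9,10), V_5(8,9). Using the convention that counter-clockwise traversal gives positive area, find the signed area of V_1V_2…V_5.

Apply the shoelace (surveyor's) formula: 2A = Σ (x_i·y_{i+1} − x_{i+1}·y_i), indices taken mod 5.
Σ = (24) + (-8) + (-62) + (1) + (-67) = -112
Signed area = Σ/2 = -56 (negative ⇒ clockwise traversal).

-56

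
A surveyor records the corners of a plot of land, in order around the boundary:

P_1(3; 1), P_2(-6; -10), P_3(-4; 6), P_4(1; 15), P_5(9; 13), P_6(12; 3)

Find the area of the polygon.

Apply the shoelace formula: 2A = Σ (x_i·y_{i+1} − x_{i+1}·y_i), indices taken mod 6.
Σ = (-24) + (-76) + (-66) + (-122) + (-129) + (3) = -414
Area = |Σ|/2 = 207.

207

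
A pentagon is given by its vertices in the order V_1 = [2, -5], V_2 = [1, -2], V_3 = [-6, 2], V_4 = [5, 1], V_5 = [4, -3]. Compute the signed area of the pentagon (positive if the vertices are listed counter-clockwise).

Cross-terms: 1, -10, -16, -19, -14  ⇒  Σ = -58
Signed area = Σ/2 = -29 (negative ⇒ clockwise traversal).

-29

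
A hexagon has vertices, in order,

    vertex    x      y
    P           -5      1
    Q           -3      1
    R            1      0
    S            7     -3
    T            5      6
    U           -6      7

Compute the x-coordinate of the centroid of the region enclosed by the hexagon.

96/151

Apply the shoelace (surveyor's) formula. First the cross-terms c_i = x_i·y_{i+1} − x_{i+1}·y_i:
  -2, -1, -3, 57, 71, 29  ⇒  2A = 151, A = 75.5.
Then Σ (x_i + x_{i+1})·c_i = 288, so x̄ = 288 / (6·75.5) = 96/151.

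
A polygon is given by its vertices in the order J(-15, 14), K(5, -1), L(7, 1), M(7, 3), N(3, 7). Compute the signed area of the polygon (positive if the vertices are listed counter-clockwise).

Cross-terms: -55, 12, 14, 40, 147  ⇒  Σ = 158
Signed area = Σ/2 = 79 (positive ⇒ counter-clockwise traversal).

79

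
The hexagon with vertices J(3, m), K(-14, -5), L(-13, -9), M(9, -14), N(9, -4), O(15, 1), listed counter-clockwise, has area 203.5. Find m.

Write out the shoelace sum; only the two edges meeting at J involve m:
2·Area = [(15·m − 3·1) + (3·(-5) − (-14)·m)] + 483
       = 29·m + 465 = 407
⇒ m = -2.

-2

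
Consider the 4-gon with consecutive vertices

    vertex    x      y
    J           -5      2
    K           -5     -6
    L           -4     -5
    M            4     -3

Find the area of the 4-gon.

33

J→K: (-5)(-6) − (-5)(2) = 40
K→L: (-5)(-5) − (-4)(-6) = 1
L→M: (-4)(-3) − (4)(-5) = 32
M→J: (4)(2) − (-5)(-3) = -7
Σ = 66
Area = |Σ|/2 = 33.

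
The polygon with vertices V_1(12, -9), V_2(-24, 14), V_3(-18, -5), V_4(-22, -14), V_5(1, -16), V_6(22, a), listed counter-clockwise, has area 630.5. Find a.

-25

Write out the shoelace sum; only the two edges meeting at V_6 involve a:
2·Area = [(1·a − 22·(-16)) + (22·(-9) − 12·a)] + 832
       = -11·a + 986 = 1261
⇒ a = -25.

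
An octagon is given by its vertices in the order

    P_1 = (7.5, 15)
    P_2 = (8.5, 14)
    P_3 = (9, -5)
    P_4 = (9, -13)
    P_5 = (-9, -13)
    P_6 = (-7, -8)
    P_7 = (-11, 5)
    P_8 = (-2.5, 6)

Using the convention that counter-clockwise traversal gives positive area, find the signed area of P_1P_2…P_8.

Σ = (-22.5) + (-168.5) + (-72) + (-234) + (-19) + (-123) + (-53.5) + (-82.5) = -775
Signed area = Σ/2 = -387.5 (negative ⇒ clockwise traversal).

-387.5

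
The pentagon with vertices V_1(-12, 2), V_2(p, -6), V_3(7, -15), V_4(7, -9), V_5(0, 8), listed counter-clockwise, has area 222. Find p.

-8

The doubled signed area Σ (x_i y_{i+1} − x_{i+1} y_i) is linear in p.
With p=0 it equals 308; the coefficient of p is -17 (from the two edges through V_2).
So -17·p + 308 = 2·222 = 444 ⇒ p = -8.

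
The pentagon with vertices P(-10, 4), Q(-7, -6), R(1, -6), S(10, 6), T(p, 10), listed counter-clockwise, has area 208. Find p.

The doubled signed area Σ (x_i y_{i+1} − x_{i+1} y_i) is linear in p.
With p=0 it equals 402; the coefficient of p is -2 (from the two edges through T).
So -2·p + 402 = 2·208 = 416 ⇒ p = -7.

-7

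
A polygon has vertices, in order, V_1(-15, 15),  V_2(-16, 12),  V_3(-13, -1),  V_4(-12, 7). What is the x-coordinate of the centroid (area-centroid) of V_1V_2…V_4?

Apply Gauss's area formula. First the cross-terms c_i = x_i·y_{i+1} − x_{i+1}·y_i:
  60, 172, -103, -75  ⇒  2A = 54, A = 27.
Then Σ (x_i + x_{i+1})·c_i = -2248, so x̄ = -2248 / (6·27) = -1124/81.

-1124/81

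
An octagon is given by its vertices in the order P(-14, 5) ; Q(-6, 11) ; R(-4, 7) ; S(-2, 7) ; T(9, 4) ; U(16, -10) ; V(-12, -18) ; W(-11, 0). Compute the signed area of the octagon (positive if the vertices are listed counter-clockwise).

Apply the surveyor's formula: 2A = Σ (x_i·y_{i+1} − x_{i+1}·y_i), indices taken mod 8.
P→Q: (-14)(11) − (-6)(5) = -124
Q→R: (-6)(7) − (-4)(11) = 2
R→S: (-4)(7) − (-2)(7) = -14
S→T: (-2)(4) − (9)(7) = -71
T→U: (9)(-10) − (16)(4) = -154
U→V: (16)(-18) − (-12)(-10) = -408
V→W: (-12)(0) − (-11)(-18) = -198
W→P: (-11)(5) − (-14)(0) = -55
Σ = -1022
Signed area = Σ/2 = -511 (negative ⇒ clockwise traversal).

-511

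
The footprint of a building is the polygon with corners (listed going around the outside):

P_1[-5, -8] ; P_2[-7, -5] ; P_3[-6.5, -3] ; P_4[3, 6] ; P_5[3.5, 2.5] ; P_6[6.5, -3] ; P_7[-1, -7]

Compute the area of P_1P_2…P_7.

94.125

Apply the surveyor's formula: 2A = Σ (x_i·y_{i+1} − x_{i+1}·y_i), indices taken mod 7.
Σ = (-31) + (-11.5) + (-30) + (-13.5) + (-26.75) + (-48.5) + (-27) = -188.25
Area = |Σ|/2 = 94.125.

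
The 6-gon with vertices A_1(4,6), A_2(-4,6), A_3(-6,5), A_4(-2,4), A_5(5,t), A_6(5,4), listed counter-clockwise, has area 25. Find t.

The doubled signed area Σ (x_i y_{i+1} − x_{i+1} y_i) is linear in t.
With t=0 it equals 64; the coefficient of t is -7 (from the two edges through A_5).
So -7·t + 64 = 2·25 = 50 ⇒ t = 2.

2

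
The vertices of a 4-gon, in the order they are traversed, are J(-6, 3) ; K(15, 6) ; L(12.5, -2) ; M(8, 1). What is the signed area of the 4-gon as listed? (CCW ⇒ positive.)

-63.75

Apply the shoelace formula: 2A = Σ (x_i·y_{i+1} − x_{i+1}·y_i), indices taken mod 4.
Cross-terms: -81, -105, 28.5, 30  ⇒  Σ = -127.5
Signed area = Σ/2 = -63.75 (negative ⇒ clockwise traversal).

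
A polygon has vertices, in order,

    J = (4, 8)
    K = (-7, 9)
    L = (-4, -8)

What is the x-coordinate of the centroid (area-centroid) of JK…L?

-7/3

Apply the surveyor's formula. First the cross-terms c_i = x_i·y_{i+1} − x_{i+1}·y_i:
  92, 92, 0  ⇒  2A = 184, A = 92.
Then Σ (x_i + x_{i+1})·c_i = -1288, so x̄ = -1288 / (6·92) = -7/3.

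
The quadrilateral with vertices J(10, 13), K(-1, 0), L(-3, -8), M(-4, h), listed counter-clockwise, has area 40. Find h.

Write out the shoelace sum; only the two edges meeting at M involve h:
2·Area = [((-3)·h − (-4)·(-8)) + ((-4)·13 − 10·h)] + 21
       = -13·h + -63 = 80
⇒ h = -11.

-11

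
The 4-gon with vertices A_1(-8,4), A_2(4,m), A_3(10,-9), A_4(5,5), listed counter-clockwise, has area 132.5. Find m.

-9

The doubled signed area Σ (x_i y_{i+1} − x_{i+1} y_i) is linear in m.
With m=0 it equals 103; the coefficient of m is -18 (from the two edges through A_2).
So -18·m + 103 = 2·132.5 = 265 ⇒ m = -9.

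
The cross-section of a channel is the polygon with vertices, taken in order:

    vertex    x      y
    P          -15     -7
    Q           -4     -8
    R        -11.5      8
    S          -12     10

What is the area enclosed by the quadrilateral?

Apply the surveyor's formula: 2A = Σ (x_i·y_{i+1} − x_{i+1}·y_i), indices taken mod 4.
Σ = (92) + (-124) + (-19) + (234) = 183
Area = |Σ|/2 = 91.5.

91.5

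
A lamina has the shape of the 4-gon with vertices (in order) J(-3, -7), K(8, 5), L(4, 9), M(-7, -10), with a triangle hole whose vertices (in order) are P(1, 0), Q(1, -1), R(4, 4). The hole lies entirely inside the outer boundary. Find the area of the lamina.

Outer boundary:
Apply the shoelace formula: 2A = Σ (x_i·y_{i+1} − x_{i+1}·y_i), indices taken mod 4.
J→K: (-3)(5) − (8)(-7) = 41
K→L: (8)(9) − (4)(5) = 52
L→M: (4)(-10) − (-7)(9) = 23
M→J: (-7)(-7) − (-3)(-10) = 19
Σ = 135
Area = |Σ|/2 = 67.5.
Hole:
Apply the shoelace (surveyor's) formula: 2A = Σ (x_i·y_{i+1} − x_{i+1}·y_i), indices taken mod 3.
P→Q: (1)(-1) − (1)(0) = -1
Q→R: (1)(4) − (4)(-1) = 8
R→P: (4)(0) − (1)(4) = -4
Σ = 3
Area = |Σ|/2 = 1.5.
Net area = 67.5 − 1.5 = 66.

66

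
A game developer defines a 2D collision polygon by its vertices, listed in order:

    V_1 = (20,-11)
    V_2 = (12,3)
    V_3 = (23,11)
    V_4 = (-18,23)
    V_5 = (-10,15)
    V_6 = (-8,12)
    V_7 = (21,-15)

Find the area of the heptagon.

Apply Gauss's area formula: 2A = Σ (x_i·y_{i+1} − x_{i+1}·y_i), indices taken mod 7.
Cross-terms: 192, 63, 727, -40, 0, -132, 69  ⇒  Σ = 879
Area = |Σ|/2 = 439.5.

439.5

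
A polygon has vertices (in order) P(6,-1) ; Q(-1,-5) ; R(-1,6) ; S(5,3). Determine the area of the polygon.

Σ = (-31) + (-11) + (-33) + (-23) = -98
Area = |Σ|/2 = 49.

49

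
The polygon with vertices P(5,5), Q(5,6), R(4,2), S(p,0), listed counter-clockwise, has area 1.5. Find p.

4

The doubled signed area Σ (x_i y_{i+1} − x_{i+1} y_i) is linear in p.
With p=0 it equals -9; the coefficient of p is 3 (from the two edges through S).
So 3·p + -9 = 2·1.5 = 3 ⇒ p = 4.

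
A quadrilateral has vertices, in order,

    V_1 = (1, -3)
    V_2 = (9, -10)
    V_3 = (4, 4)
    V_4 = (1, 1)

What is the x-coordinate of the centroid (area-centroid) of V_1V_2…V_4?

Apply the surveyor's formula. First the cross-terms c_i = x_i·y_{i+1} − x_{i+1}·y_i:
  17, 76, 0, -4  ⇒  2A = 89, A = 44.5.
Then Σ (x_i + x_{i+1})·c_i = 1150, so x̄ = 1150 / (6·44.5) = 1150/267.

1150/267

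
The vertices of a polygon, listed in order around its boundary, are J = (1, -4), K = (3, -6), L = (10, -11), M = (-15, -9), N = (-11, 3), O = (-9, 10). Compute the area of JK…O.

J→K: (1)(-6) − (3)(-4) = 6
K→L: (3)(-11) − (10)(-6) = 27
L→M: (10)(-9) − (-15)(-11) = -255
M→N: (-15)(3) − (-11)(-9) = -144
N→O: (-11)(10) − (-9)(3) = -83
O→J: (-9)(-4) − (1)(10) = 26
Σ = -423
Area = |Σ|/2 = 211.5.

211.5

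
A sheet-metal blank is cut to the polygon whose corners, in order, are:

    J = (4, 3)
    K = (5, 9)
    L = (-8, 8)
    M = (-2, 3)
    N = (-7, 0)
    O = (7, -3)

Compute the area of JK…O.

Apply the shoelace (surveyor's) formula: 2A = Σ (x_i·y_{i+1} − x_{i+1}·y_i), indices taken mod 6.
Σ = (21) + (112) + (-8) + (21) + (21) + (33) = 200
Area = |Σ|/2 = 100.

100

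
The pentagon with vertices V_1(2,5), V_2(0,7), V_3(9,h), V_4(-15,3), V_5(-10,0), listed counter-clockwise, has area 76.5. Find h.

The doubled signed area Σ (x_i y_{i+1} − x_{i+1} y_i) is linear in h.
With h=0 it equals -42; the coefficient of h is 15 (from the two edges through V_3).
So 15·h + -42 = 2·76.5 = 153 ⇒ h = 13.

13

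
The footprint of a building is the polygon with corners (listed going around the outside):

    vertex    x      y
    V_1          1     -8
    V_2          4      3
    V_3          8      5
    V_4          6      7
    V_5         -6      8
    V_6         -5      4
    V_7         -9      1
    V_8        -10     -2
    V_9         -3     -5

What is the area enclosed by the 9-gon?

147.5

Apply the shoelace (surveyor's) formula: 2A = Σ (x_i·y_{i+1} − x_{i+1}·y_i), indices taken mod 9.
V_1→V_2: (1)(3) − (4)(-8) = 35
V_2→V_3: (4)(5) − (8)(3) = -4
V_3→V_4: (8)(7) − (6)(5) = 26
V_4→V_5: (6)(8) − (-6)(7) = 90
V_5→V_6: (-6)(4) − (-5)(8) = 16
V_6→V_7: (-5)(1) − (-9)(4) = 31
V_7→V_8: (-9)(-2) − (-10)(1) = 28
V_8→V_9: (-10)(-5) − (-3)(-2) = 44
V_9→V_1: (-3)(-8) − (1)(-5) = 29
Σ = 295
Area = |Σ|/2 = 147.5.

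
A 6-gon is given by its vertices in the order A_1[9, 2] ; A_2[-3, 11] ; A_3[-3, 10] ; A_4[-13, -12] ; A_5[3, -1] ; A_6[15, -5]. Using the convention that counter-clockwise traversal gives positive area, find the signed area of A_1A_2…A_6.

199

Σ = (105) + (3) + (166) + (49) + (0) + (75) = 398
Signed area = Σ/2 = 199 (positive ⇒ counter-clockwise traversal).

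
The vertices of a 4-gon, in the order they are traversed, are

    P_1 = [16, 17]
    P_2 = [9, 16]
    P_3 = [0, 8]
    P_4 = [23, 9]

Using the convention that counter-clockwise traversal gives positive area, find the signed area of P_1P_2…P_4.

119

Apply the surveyor's formula: 2A = Σ (x_i·y_{i+1} − x_{i+1}·y_i), indices taken mod 4.
P_1→P_2: (16)(16) − (9)(17) = 103
P_2→P_3: (9)(8) − (0)(16) = 72
P_3→P_4: (0)(9) − (23)(8) = -184
P_4→P_1: (23)(17) − (16)(9) = 247
Σ = 238
Signed area = Σ/2 = 119 (positive ⇒ counter-clockwise traversal).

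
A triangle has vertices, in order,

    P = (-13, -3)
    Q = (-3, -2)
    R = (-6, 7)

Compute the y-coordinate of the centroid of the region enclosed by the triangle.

2/3

Apply the surveyor's formula. First the cross-terms c_i = x_i·y_{i+1} − x_{i+1}·y_i:
  17, -33, 109  ⇒  2A = 93, A = 46.5.
Then Σ (y_i + y_{i+1})·c_i = 186, so ȳ = 186 / (6·46.5) = 2/3.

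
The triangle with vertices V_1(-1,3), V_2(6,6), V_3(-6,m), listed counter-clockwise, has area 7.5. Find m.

3

The doubled signed area Σ (x_i y_{i+1} − x_{i+1} y_i) is linear in m.
With m=0 it equals -6; the coefficient of m is 7 (from the two edges through V_3).
So 7·m + -6 = 2·7.5 = 15 ⇒ m = 3.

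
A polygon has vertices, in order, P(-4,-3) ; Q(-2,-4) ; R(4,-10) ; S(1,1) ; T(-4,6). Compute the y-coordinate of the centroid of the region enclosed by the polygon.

Apply the shoelace (surveyor's) formula. First the cross-terms c_i = x_i·y_{i+1} − x_{i+1}·y_i:
  10, 36, 14, 10, 36  ⇒  2A = 106, A = 53.
Then Σ (y_i + y_{i+1})·c_i = -522, so ȳ = -522 / (6·53) = -87/53.

-87/53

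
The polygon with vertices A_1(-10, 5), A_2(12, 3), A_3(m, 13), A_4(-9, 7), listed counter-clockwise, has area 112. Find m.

4

Write out the shoelace sum; only the two edges meeting at A_3 involve m:
2·Area = [(12·13 − m·3) + (m·7 − (-9)·13)] + -65
       = 4·m + 208 = 224
⇒ m = 4.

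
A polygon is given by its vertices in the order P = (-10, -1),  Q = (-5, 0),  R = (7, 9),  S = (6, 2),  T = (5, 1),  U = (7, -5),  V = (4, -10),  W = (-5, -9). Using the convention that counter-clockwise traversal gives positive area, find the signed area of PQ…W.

Σ = (-5) + (-45) + (-40) + (-4) + (-32) + (-50) + (-86) + (-85) = -347
Signed area = Σ/2 = -173.5 (negative ⇒ clockwise traversal).

-173.5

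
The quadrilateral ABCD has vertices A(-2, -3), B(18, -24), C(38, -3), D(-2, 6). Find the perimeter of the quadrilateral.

108

|AB| = √((20)² + (-21)²) = √841 = 29
|BC| = √((20)² + (21)²) = √841 = 29
|CD| = √((-40)² + (9)²) = √1681 = 41
|DA| = √((0)² + (-9)²) = √81 = 9
Perimeter = 29 + 29 + 41 + 9 = 108.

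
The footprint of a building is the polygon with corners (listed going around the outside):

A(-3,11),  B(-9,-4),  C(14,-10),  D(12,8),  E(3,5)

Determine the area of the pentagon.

Σ = (111) + (146) + (232) + (36) + (48) = 573
Area = |Σ|/2 = 286.5.

286.5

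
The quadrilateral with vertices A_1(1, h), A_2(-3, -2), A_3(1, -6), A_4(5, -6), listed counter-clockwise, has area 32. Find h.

The doubled signed area Σ (x_i y_{i+1} − x_{i+1} y_i) is linear in h.
With h=0 it equals 48; the coefficient of h is 8 (from the two edges through A_1).
So 8·h + 48 = 2·32 = 64 ⇒ h = 2.

2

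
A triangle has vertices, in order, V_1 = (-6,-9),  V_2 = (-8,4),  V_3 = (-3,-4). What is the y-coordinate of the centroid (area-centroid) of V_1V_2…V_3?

Apply the surveyor's formula. First the cross-terms c_i = x_i·y_{i+1} − x_{i+1}·y_i:
  -96, 44, 3  ⇒  2A = -49, A = -24.5.
Then Σ (y_i + y_{i+1})·c_i = 441, so ȳ = 441 / (6·(-24.5)) = -3.

-3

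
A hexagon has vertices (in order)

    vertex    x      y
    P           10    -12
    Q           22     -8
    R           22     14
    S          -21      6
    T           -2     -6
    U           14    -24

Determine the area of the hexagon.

Apply the shoelace formula: 2A = Σ (x_i·y_{i+1} − x_{i+1}·y_i), indices taken mod 6.
Σ = (184) + (484) + (426) + (138) + (132) + (72) = 1436
Area = |Σ|/2 = 718.

718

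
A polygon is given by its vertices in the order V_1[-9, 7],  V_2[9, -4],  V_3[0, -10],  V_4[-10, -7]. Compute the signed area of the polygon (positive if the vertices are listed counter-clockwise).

Apply Gauss's area formula: 2A = Σ (x_i·y_{i+1} − x_{i+1}·y_i), indices taken mod 4.
Σ = (-27) + (-90) + (-100) + (-133) = -350
Signed area = Σ/2 = -175 (negative ⇒ clockwise traversal).

-175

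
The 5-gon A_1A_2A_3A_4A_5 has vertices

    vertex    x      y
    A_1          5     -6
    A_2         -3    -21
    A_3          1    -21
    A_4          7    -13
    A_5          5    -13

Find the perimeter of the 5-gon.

40

|A_1A_2| = √((-8)² + (-15)²) = √289 = 17
|A_2A_3| = √((4)² + (0)²) = √16 = 4
|A_3A_4| = √((6)² + (8)²) = √100 = 10
|A_4A_5| = √((-2)² + (0)²) = √4 = 2
|A_5A_1| = √((0)² + (7)²) = √49 = 7
Perimeter = 17 + 4 + 10 + 2 + 7 = 40.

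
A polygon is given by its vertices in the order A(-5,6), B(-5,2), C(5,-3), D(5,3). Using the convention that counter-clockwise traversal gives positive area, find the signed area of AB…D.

50

Apply the surveyor's formula: 2A = Σ (x_i·y_{i+1} − x_{i+1}·y_i), indices taken mod 4.
Σ = (20) + (5) + (30) + (45) = 100
Signed area = Σ/2 = 50 (positive ⇒ counter-clockwise traversal).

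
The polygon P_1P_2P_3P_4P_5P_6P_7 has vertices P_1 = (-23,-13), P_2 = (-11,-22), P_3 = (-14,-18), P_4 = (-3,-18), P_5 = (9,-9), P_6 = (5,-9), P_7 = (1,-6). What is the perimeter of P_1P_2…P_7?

|P_1P_2| = √((12)² + (-9)²) = √225 = 15
|P_2P_3| = √((-3)² + (4)²) = √25 = 5
|P_3P_4| = √((11)² + (0)²) = √121 = 11
|P_4P_5| = √((12)² + (9)²) = √225 = 15
|P_5P_6| = √((-4)² + (0)²) = √16 = 4
|P_6P_7| = √((-4)² + (3)²) = √25 = 5
|P_7P_1| = √((-24)² + (-7)²) = √625 = 25
Perimeter = 15 + 5 + 11 + 15 + 4 + 5 + 25 = 80.

80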